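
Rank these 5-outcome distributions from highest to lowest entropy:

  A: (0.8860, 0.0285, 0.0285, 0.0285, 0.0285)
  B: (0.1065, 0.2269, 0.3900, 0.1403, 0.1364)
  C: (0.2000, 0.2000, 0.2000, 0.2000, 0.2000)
C > B > A

Key insight: Entropy is maximized by uniform distributions and minimized by concentrated distributions.

- Uniform distributions have maximum entropy log₂(5) = 2.3219 bits
- The more "peaked" or concentrated a distribution, the lower its entropy

Entropies:
  H(A) = 0.7399 bits
  H(B) = 2.1488 bits
  H(C) = 2.3219 bits

Ranking: C > B > A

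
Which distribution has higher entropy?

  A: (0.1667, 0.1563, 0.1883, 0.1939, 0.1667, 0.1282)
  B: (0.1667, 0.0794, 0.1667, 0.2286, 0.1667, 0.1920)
A

Both distributions are close to uniform, making this a harder comparison.

H(A) = 2.5725 bits
H(B) = 2.5265 bits

The distribution closer to uniform has higher entropy.
Answer: A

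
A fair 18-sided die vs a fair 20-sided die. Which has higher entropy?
20-sided die

Both are uniform distributions; for uniform over n outcomes, H = log₂(n). H(18-sided) = log₂(18) = 4.170 bits and H(20-sided) = log₂(20) = 4.322 bits. More outcomes in a uniform distribution means higher entropy.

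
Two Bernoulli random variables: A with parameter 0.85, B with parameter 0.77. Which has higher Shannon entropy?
B

For binary distributions, entropy is maximized at p=0.5 and decreases as p moves toward 0 or 1.

H(A) = H(0.85) = 0.6098 bits
H(B) = H(0.77) = 0.7780 bits

Distribution B (p=0.77) is closer to uniform (p=0.5), so it has higher entropy.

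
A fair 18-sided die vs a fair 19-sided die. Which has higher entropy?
19-sided die

Both are uniform distributions; for uniform over n outcomes, H = log₂(n). H(18-sided) = log₂(18) = 4.170 bits and H(19-sided) = log₂(19) = 4.248 bits. More outcomes in a uniform distribution means higher entropy.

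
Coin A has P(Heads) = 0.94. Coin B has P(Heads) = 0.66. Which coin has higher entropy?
B

For binary distributions, entropy is maximized at p=0.5 and decreases as p moves toward 0 or 1.

H(A) = H(0.94) = 0.3274 bits
H(B) = H(0.66) = 0.9248 bits

Distribution B (p=0.66) is closer to uniform (p=0.5), so it has higher entropy.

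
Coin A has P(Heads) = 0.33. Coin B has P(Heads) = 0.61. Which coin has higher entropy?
B

For binary distributions, entropy is maximized at p=0.5 and decreases as p moves toward 0 or 1.

H(A) = H(0.33) = 0.9149 bits
H(B) = H(0.61) = 0.9648 bits

Distribution B (p=0.61) is closer to uniform (p=0.5), so it has higher entropy.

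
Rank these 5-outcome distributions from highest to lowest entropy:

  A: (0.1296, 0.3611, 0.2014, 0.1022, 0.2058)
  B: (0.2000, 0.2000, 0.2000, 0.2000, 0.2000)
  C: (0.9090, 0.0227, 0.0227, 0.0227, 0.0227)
B > A > C

Key insight: Entropy is maximized by uniform distributions and minimized by concentrated distributions.

- Uniform distributions have maximum entropy log₂(5) = 2.3219 bits
- The more "peaked" or concentrated a distribution, the lower its entropy

Entropies:
  H(A) = 2.1838 bits
  H(B) = 2.3219 bits
  H(C) = 0.6218 bits

Ranking: B > A > C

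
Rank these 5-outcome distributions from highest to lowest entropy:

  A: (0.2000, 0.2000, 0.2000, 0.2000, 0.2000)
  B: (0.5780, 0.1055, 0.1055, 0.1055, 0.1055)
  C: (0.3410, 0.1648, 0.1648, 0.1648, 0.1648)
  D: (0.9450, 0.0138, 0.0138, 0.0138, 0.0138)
A > C > B > D

Key insight: Entropy is maximized by uniform distributions and minimized by concentrated distributions.

Entropies:
  H(A) = 2.3219 bits
  H(B) = 1.8264 bits
  H(C) = 2.2438 bits
  H(D) = 0.4173 bits

Ranking: A > C > B > D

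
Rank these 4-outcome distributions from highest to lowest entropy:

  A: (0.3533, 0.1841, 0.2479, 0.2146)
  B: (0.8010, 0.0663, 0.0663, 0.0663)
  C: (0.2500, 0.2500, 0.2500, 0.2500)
C > A > B

Key insight: Entropy is maximized by uniform distributions and minimized by concentrated distributions.

- Uniform distributions have maximum entropy log₂(4) = 2.0000 bits
- The more "peaked" or concentrated a distribution, the lower its entropy

Entropies:
  H(A) = 1.9551 bits
  H(B) = 1.0353 bits
  H(C) = 2.0000 bits

Ranking: C > A > B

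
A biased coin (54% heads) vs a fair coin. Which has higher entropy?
Fair coin

The fair coin is uniform (p=0.5), maximizing binary entropy at 1 bit. The biased coin has H(0.54) ≈ 0.995 bits — its outcome is more predictable, so its entropy is lower.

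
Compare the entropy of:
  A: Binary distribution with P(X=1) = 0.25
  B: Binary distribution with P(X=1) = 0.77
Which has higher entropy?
A

For binary distributions, entropy is maximized at p=0.5 and decreases as p moves toward 0 or 1.

H(A) = H(0.25) = 0.8113 bits
H(B) = H(0.77) = 0.7780 bits

Distribution A (p=0.25) is closer to uniform (p=0.5), so it has higher entropy.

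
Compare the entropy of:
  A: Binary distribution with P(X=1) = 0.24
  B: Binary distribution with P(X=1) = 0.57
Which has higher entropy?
B

For binary distributions, entropy is maximized at p=0.5 and decreases as p moves toward 0 or 1.

H(A) = H(0.24) = 0.7950 bits
H(B) = H(0.57) = 0.9858 bits

Distribution B (p=0.57) is closer to uniform (p=0.5), so it has higher entropy.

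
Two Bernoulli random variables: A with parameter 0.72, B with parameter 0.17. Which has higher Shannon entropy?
A

For binary distributions, entropy is maximized at p=0.5 and decreases as p moves toward 0 or 1.

H(A) = H(0.72) = 0.8555 bits
H(B) = H(0.17) = 0.6577 bits

Distribution A (p=0.72) is closer to uniform (p=0.5), so it has higher entropy.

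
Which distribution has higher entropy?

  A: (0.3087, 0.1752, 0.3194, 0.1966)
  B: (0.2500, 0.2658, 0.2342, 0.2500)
B

Both distributions are close to uniform, making this a harder comparison.

H(A) = 1.9511 bits
H(B) = 1.9986 bits

The distribution closer to uniform has higher entropy.
Answer: B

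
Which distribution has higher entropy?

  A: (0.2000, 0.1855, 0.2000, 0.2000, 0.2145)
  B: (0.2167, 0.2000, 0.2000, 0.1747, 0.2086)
A

Both distributions are close to uniform, making this a harder comparison.

H(A) = 2.3204 bits
H(B) = 2.3183 bits

The distribution closer to uniform has higher entropy.
Answer: A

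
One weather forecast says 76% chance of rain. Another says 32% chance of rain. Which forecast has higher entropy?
32% forecast

Treat each forecast as a Bernoulli distribution. Binary entropy is maximized at p=0.5 and falls off symmetrically toward 0 or 1. The 32% forecast is closer to 50%, so it is more uncertain. H(76%) ≈ 0.795 bits, H(32%) ≈ 0.904 bits.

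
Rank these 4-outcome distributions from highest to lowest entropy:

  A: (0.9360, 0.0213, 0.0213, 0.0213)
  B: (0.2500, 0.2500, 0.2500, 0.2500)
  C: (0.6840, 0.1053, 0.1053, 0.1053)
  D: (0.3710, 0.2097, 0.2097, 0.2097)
B > D > C > A

Key insight: Entropy is maximized by uniform distributions and minimized by concentrated distributions.

Entropies:
  H(A) = 0.4446 bits
  H(B) = 2.0000 bits
  H(C) = 1.4008 bits
  H(D) = 1.9484 bits

Ranking: B > D > C > A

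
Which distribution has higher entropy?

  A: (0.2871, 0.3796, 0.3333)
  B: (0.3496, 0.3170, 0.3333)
B

Both distributions are close to uniform, making this a harder comparison.

H(A) = 1.5757 bits
H(B) = 1.5838 bits

The distribution closer to uniform has higher entropy.
Answer: B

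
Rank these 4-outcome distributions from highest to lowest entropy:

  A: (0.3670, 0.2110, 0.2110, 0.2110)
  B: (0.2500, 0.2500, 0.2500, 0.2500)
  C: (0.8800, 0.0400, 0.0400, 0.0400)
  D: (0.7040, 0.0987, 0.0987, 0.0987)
B > A > D > C

Key insight: Entropy is maximized by uniform distributions and minimized by concentrated distributions.

Entropies:
  H(A) = 1.9516 bits
  H(B) = 2.0000 bits
  H(C) = 0.7196 bits
  H(D) = 1.3455 bits

Ranking: B > A > D > C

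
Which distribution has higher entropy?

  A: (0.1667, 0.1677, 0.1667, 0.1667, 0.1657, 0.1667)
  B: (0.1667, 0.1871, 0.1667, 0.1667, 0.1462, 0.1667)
A

Both distributions are close to uniform, making this a harder comparison.

H(A) = 2.5850 bits
H(B) = 2.5813 bits

The distribution closer to uniform has higher entropy.
Answer: A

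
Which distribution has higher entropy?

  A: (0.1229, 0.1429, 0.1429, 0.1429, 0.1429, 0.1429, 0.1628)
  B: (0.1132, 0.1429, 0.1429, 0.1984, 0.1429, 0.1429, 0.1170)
A

Both distributions are close to uniform, making this a harder comparison.

H(A) = 2.8033 bits
H(B) = 2.7851 bits

The distribution closer to uniform has higher entropy.
Answer: A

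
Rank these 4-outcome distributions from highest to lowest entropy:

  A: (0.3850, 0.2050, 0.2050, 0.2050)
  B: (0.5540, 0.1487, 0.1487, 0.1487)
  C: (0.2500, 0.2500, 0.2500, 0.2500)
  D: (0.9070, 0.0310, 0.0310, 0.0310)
C > A > B > D

Key insight: Entropy is maximized by uniform distributions and minimized by concentrated distributions.

Entropies:
  H(A) = 1.9362 bits
  H(B) = 1.6985 bits
  H(C) = 2.0000 bits
  H(D) = 0.5938 bits

Ranking: C > A > B > D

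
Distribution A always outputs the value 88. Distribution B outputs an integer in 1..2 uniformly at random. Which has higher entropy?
B

A is deterministic, so H(A) = 0. B is uniform over 2 outcomes, so H(B) = log₂(2) = 1.000 bits. Any distribution with genuine randomness has higher entropy than a deterministic one.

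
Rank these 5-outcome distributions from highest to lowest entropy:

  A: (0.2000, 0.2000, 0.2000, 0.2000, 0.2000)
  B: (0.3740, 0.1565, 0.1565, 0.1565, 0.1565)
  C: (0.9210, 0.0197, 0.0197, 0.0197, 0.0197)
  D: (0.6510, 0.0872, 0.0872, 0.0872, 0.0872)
A > B > D > C

Key insight: Entropy is maximized by uniform distributions and minimized by concentrated distributions.

Entropies:
  H(A) = 2.3219 bits
  H(B) = 2.2057 bits
  H(C) = 0.5566 bits
  H(D) = 1.6312 bits

Ranking: A > B > D > C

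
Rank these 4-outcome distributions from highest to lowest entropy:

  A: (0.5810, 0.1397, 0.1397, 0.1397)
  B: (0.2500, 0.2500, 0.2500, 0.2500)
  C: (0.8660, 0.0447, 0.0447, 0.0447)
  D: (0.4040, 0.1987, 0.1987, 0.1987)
B > D > A > C

Key insight: Entropy is maximized by uniform distributions and minimized by concentrated distributions.

Entropies:
  H(A) = 1.6451 bits
  H(B) = 2.0000 bits
  H(C) = 0.7807 bits
  H(D) = 1.9179 bits

Ranking: B > D > A > C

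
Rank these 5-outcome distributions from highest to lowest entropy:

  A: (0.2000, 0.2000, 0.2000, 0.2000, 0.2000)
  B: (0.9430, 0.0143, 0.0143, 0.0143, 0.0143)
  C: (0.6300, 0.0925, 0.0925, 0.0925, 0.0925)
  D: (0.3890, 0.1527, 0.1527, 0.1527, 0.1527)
A > D > C > B

Key insight: Entropy is maximized by uniform distributions and minimized by concentrated distributions.

Entropies:
  H(A) = 2.3219 bits
  H(B) = 0.4294 bits
  H(C) = 1.6907 bits
  H(D) = 2.1862 bits

Ranking: A > D > C > B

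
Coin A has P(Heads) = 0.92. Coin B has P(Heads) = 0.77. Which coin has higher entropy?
B

For binary distributions, entropy is maximized at p=0.5 and decreases as p moves toward 0 or 1.

H(A) = H(0.92) = 0.4022 bits
H(B) = H(0.77) = 0.7780 bits

Distribution B (p=0.77) is closer to uniform (p=0.5), so it has higher entropy.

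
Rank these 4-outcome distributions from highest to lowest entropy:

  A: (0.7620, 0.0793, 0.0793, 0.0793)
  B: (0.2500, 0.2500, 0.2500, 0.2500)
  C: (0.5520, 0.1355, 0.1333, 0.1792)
B > C > A

Key insight: Entropy is maximized by uniform distributions and minimized by concentrated distributions.

- Uniform distributions have maximum entropy log₂(4) = 2.0000 bits
- The more "peaked" or concentrated a distribution, the lower its entropy

Entropies:
  H(A) = 1.1689 bits
  H(B) = 2.0000 bits
  H(C) = 1.6959 bits

Ranking: B > C > A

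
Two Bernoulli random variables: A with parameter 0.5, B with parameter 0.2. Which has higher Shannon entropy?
A

For binary distributions, entropy is maximized at p=0.5 and decreases as p moves toward 0 or 1.

H(A) = H(0.5) = 1.0000 bits
H(B) = H(0.2) = 0.7219 bits

Distribution A (p=0.5) is closer to uniform (p=0.5), so it has higher entropy.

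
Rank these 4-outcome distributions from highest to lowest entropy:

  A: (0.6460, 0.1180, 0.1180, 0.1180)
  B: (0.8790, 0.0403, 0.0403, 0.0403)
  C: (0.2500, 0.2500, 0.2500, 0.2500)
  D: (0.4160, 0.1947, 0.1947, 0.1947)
C > D > A > B

Key insight: Entropy is maximized by uniform distributions and minimized by concentrated distributions.

Entropies:
  H(A) = 1.4987 bits
  H(B) = 0.7240 bits
  H(C) = 2.0000 bits
  H(D) = 1.9052 bits

Ranking: C > D > A > B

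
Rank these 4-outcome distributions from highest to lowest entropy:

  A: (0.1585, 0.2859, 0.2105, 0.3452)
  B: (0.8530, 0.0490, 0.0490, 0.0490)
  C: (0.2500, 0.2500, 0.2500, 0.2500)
C > A > B

Key insight: Entropy is maximized by uniform distributions and minimized by concentrated distributions.

- Uniform distributions have maximum entropy log₂(4) = 2.0000 bits
- The more "peaked" or concentrated a distribution, the lower its entropy

Entropies:
  H(A) = 1.9405 bits
  H(B) = 0.8353 bits
  H(C) = 2.0000 bits

Ranking: C > A > B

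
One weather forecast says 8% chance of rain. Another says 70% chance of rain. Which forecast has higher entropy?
70% forecast

Treat each forecast as a Bernoulli distribution. Binary entropy is maximized at p=0.5 and falls off symmetrically toward 0 or 1. The 70% forecast is closer to 50%, so it is more uncertain. H(8%) ≈ 0.402 bits, H(70%) ≈ 0.881 bits.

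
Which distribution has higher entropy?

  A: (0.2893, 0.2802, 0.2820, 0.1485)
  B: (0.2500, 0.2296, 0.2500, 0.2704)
B

Both distributions are close to uniform, making this a harder comparison.

H(A) = 1.9556 bits
H(B) = 1.9976 bits

The distribution closer to uniform has higher entropy.
Answer: B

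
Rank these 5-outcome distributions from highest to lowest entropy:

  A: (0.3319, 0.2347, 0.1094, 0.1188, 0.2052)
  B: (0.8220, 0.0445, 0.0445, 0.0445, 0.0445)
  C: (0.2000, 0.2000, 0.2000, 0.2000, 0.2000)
C > A > B

Key insight: Entropy is maximized by uniform distributions and minimized by concentrated distributions.

- Uniform distributions have maximum entropy log₂(5) = 2.3219 bits
- The more "peaked" or concentrated a distribution, the lower its entropy

Entropies:
  H(A) = 2.2021 bits
  H(B) = 1.0317 bits
  H(C) = 2.3219 bits

Ranking: C > A > B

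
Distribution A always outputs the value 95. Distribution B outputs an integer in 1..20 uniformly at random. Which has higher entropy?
B

A is deterministic, so H(A) = 0. B is uniform over 20 outcomes, so H(B) = log₂(20) = 4.322 bits. Any distribution with genuine randomness has higher entropy than a deterministic one.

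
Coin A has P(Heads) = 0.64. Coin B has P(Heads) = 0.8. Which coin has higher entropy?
A

For binary distributions, entropy is maximized at p=0.5 and decreases as p moves toward 0 or 1.

H(A) = H(0.64) = 0.9427 bits
H(B) = H(0.8) = 0.7219 bits

Distribution A (p=0.64) is closer to uniform (p=0.5), so it has higher entropy.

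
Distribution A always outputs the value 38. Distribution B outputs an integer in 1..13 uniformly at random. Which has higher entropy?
B

A is deterministic, so H(A) = 0. B is uniform over 13 outcomes, so H(B) = log₂(13) = 3.700 bits. Any distribution with genuine randomness has higher entropy than a deterministic one.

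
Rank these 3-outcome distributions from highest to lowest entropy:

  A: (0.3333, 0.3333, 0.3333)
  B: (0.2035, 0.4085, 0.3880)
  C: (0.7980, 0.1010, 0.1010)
A > B > C

Key insight: Entropy is maximized by uniform distributions and minimized by concentrated distributions.

- Uniform distributions have maximum entropy log₂(3) = 1.5850 bits
- The more "peaked" or concentrated a distribution, the lower its entropy

Entropies:
  H(A) = 1.5850 bits
  H(B) = 1.5250 bits
  H(C) = 0.9279 bits

Ranking: A > B > C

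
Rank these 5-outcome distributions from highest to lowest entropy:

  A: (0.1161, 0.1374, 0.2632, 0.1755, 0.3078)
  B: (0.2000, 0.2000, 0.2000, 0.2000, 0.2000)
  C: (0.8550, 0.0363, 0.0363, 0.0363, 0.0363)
B > A > C

Key insight: Entropy is maximized by uniform distributions and minimized by concentrated distributions.

- Uniform distributions have maximum entropy log₂(5) = 2.3219 bits
- The more "peaked" or concentrated a distribution, the lower its entropy

Entropies:
  H(A) = 2.2248 bits
  H(B) = 2.3219 bits
  H(C) = 0.8872 bits

Ranking: B > A > C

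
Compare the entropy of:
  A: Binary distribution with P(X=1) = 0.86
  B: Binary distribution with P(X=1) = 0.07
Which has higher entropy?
A

For binary distributions, entropy is maximized at p=0.5 and decreases as p moves toward 0 or 1.

H(A) = H(0.86) = 0.5842 bits
H(B) = H(0.07) = 0.3659 bits

Distribution A (p=0.86) is closer to uniform (p=0.5), so it has higher entropy.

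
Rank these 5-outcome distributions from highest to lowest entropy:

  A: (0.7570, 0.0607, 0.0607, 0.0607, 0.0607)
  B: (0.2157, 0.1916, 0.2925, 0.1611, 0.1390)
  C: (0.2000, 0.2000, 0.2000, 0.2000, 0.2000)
C > B > A

Key insight: Entropy is maximized by uniform distributions and minimized by concentrated distributions.

- Uniform distributions have maximum entropy log₂(5) = 2.3219 bits
- The more "peaked" or concentrated a distribution, the lower its entropy

Entropies:
  H(A) = 1.2860 bits
  H(B) = 2.2729 bits
  H(C) = 2.3219 bits

Ranking: C > B > A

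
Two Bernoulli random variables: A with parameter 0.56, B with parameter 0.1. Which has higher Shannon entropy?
A

For binary distributions, entropy is maximized at p=0.5 and decreases as p moves toward 0 or 1.

H(A) = H(0.56) = 0.9896 bits
H(B) = H(0.1) = 0.4690 bits

Distribution A (p=0.56) is closer to uniform (p=0.5), so it has higher entropy.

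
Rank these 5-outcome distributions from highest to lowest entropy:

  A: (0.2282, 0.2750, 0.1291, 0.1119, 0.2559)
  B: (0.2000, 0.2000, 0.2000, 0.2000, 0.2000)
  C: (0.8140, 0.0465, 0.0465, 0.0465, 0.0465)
B > A > C

Key insight: Entropy is maximized by uniform distributions and minimized by concentrated distributions.

- Uniform distributions have maximum entropy log₂(5) = 2.3219 bits
- The more "peaked" or concentrated a distribution, the lower its entropy

Entropies:
  H(A) = 2.2366 bits
  H(B) = 2.3219 bits
  H(C) = 1.0650 bits

Ranking: B > A > C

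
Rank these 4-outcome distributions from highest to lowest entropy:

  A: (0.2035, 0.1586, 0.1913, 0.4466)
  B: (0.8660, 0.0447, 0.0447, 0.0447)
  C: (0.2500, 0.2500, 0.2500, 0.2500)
C > A > B

Key insight: Entropy is maximized by uniform distributions and minimized by concentrated distributions.

- Uniform distributions have maximum entropy log₂(4) = 2.0000 bits
- The more "peaked" or concentrated a distribution, the lower its entropy

Entropies:
  H(A) = 1.8646 bits
  H(B) = 0.7807 bits
  H(C) = 2.0000 bits

Ranking: C > A > B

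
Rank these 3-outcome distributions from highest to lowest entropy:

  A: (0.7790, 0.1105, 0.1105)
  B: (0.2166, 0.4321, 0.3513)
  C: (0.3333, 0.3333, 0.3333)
C > B > A

Key insight: Entropy is maximized by uniform distributions and minimized by concentrated distributions.

- Uniform distributions have maximum entropy log₂(3) = 1.5850 bits
- The more "peaked" or concentrated a distribution, the lower its entropy

Entropies:
  H(A) = 0.9830 bits
  H(B) = 1.5312 bits
  H(C) = 1.5850 bits

Ranking: C > B > A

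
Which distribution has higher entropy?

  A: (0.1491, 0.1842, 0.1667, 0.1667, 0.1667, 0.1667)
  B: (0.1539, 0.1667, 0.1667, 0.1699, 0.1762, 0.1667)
B

Both distributions are close to uniform, making this a harder comparison.

H(A) = 2.5823 bits
H(B) = 2.5838 bits

The distribution closer to uniform has higher entropy.
Answer: B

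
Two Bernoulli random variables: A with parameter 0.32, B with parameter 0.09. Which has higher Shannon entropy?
A

For binary distributions, entropy is maximized at p=0.5 and decreases as p moves toward 0 or 1.

H(A) = H(0.32) = 0.9044 bits
H(B) = H(0.09) = 0.4365 bits

Distribution A (p=0.32) is closer to uniform (p=0.5), so it has higher entropy.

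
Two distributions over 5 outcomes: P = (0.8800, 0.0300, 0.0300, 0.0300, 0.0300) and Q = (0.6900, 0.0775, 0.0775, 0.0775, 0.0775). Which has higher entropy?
Q

P is highly concentrated on one outcome (88%), making it nearly deterministic. Q spreads its mass more evenly (max 69%). The more spread-out distribution has higher entropy: H(P) ≈ 0.769 bits, H(Q) ≈ 1.513 bits.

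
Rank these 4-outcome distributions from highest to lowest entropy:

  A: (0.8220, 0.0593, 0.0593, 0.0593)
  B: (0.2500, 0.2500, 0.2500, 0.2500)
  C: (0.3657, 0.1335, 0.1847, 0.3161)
B > C > A

Key insight: Entropy is maximized by uniform distributions and minimized by concentrated distributions.

- Uniform distributions have maximum entropy log₂(4) = 2.0000 bits
- The more "peaked" or concentrated a distribution, the lower its entropy

Entropies:
  H(A) = 0.9578 bits
  H(B) = 2.0000 bits
  H(C) = 1.8939 bits

Ranking: B > C > A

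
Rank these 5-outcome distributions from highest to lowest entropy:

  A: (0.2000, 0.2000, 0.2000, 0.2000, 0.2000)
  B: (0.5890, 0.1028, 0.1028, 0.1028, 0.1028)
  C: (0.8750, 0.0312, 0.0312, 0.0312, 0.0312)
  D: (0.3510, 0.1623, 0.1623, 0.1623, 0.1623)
A > D > B > C

Key insight: Entropy is maximized by uniform distributions and minimized by concentrated distributions.

Entropies:
  H(A) = 2.3219 bits
  H(B) = 1.7990 bits
  H(C) = 0.7936 bits
  H(D) = 2.2330 bits

Ranking: A > D > B > C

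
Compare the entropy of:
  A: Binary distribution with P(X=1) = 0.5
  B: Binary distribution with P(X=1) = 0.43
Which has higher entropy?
A

For binary distributions, entropy is maximized at p=0.5 and decreases as p moves toward 0 or 1.

H(A) = H(0.5) = 1.0000 bits
H(B) = H(0.43) = 0.9858 bits

Distribution A (p=0.5) is closer to uniform (p=0.5), so it has higher entropy.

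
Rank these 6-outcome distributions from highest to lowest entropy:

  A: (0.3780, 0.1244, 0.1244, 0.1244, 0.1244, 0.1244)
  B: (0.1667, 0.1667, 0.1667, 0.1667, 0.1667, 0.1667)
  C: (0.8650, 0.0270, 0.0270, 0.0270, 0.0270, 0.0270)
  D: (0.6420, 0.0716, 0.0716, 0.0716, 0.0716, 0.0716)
B > A > D > C

Key insight: Entropy is maximized by uniform distributions and minimized by concentrated distributions.

Entropies:
  H(A) = 2.4009 bits
  H(B) = 2.5850 bits
  H(C) = 0.8845 bits
  H(D) = 1.7723 bits

Ranking: B > A > D > C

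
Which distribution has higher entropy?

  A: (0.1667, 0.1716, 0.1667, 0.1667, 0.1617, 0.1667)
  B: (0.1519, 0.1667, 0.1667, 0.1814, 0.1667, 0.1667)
A

Both distributions are close to uniform, making this a harder comparison.

H(A) = 2.5847 bits
H(B) = 2.5831 bits

The distribution closer to uniform has higher entropy.
Answer: A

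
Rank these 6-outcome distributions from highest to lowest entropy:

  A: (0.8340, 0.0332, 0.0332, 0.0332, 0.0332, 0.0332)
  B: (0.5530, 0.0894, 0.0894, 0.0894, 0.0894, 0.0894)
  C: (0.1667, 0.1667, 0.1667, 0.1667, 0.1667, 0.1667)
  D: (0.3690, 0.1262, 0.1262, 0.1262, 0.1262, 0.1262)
C > D > B > A

Key insight: Entropy is maximized by uniform distributions and minimized by concentrated distributions.

Entropies:
  H(A) = 1.0339 bits
  H(B) = 2.0298 bits
  H(C) = 2.5850 bits
  H(D) = 2.4150 bits

Ranking: C > D > B > A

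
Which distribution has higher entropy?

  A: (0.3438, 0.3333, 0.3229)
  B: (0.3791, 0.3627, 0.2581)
A

Both distributions are close to uniform, making this a harder comparison.

H(A) = 1.5845 bits
H(B) = 1.5655 bits

The distribution closer to uniform has higher entropy.
Answer: A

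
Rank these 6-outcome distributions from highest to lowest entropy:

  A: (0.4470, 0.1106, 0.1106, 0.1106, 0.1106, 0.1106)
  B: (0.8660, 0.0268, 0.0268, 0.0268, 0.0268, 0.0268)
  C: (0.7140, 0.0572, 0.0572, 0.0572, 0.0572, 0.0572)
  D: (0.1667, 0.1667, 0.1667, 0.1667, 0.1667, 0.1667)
D > A > C > B

Key insight: Entropy is maximized by uniform distributions and minimized by concentrated distributions.

Entropies:
  H(A) = 2.2759 bits
  H(B) = 0.8794 bits
  H(C) = 1.5276 bits
  H(D) = 2.5850 bits

Ranking: D > A > C > B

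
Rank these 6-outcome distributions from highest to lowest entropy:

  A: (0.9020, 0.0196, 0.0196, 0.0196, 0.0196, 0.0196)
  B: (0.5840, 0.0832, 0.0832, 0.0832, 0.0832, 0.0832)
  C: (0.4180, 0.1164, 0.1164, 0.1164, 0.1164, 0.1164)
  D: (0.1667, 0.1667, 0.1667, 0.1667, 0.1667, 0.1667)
D > C > B > A

Key insight: Entropy is maximized by uniform distributions and minimized by concentrated distributions.

Entropies:
  H(A) = 0.6902 bits
  H(B) = 1.9455 bits
  H(C) = 2.3319 bits
  H(D) = 2.5850 bits

Ranking: D > C > B > A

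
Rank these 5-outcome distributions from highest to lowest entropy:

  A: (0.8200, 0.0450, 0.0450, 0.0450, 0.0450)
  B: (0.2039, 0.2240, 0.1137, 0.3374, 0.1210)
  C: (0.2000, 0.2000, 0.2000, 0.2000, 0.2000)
C > B > A

Key insight: Entropy is maximized by uniform distributions and minimized by concentrated distributions.

- Uniform distributions have maximum entropy log₂(5) = 2.3219 bits
- The more "peaked" or concentrated a distribution, the lower its entropy

Entropies:
  H(A) = 1.0401 bits
  H(B) = 2.2054 bits
  H(C) = 2.3219 bits

Ranking: C > B > A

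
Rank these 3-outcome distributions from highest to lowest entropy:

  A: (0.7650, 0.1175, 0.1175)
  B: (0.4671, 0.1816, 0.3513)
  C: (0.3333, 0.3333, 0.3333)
C > B > A

Key insight: Entropy is maximized by uniform distributions and minimized by concentrated distributions.

- Uniform distributions have maximum entropy log₂(3) = 1.5850 bits
- The more "peaked" or concentrated a distribution, the lower its entropy

Entropies:
  H(A) = 1.0216 bits
  H(B) = 1.4901 bits
  H(C) = 1.5850 bits

Ranking: C > B > A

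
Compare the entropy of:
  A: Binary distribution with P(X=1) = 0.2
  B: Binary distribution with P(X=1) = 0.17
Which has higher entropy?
A

For binary distributions, entropy is maximized at p=0.5 and decreases as p moves toward 0 or 1.

H(A) = H(0.2) = 0.7219 bits
H(B) = H(0.17) = 0.6577 bits

Distribution A (p=0.2) is closer to uniform (p=0.5), so it has higher entropy.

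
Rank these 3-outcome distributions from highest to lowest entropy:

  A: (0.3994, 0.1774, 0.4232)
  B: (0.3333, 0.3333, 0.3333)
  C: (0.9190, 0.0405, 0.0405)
B > A > C

Key insight: Entropy is maximized by uniform distributions and minimized by concentrated distributions.

- Uniform distributions have maximum entropy log₂(3) = 1.5850 bits
- The more "peaked" or concentrated a distribution, the lower its entropy

Entropies:
  H(A) = 1.4965 bits
  H(B) = 1.5850 bits
  H(C) = 0.4867 bits

Ranking: B > A > C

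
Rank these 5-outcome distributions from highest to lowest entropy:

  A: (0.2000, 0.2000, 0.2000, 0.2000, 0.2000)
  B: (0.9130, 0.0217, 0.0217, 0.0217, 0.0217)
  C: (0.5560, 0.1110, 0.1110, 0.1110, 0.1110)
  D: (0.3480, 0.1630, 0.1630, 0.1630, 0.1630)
A > D > C > B

Key insight: Entropy is maximized by uniform distributions and minimized by concentrated distributions.

Entropies:
  H(A) = 2.3219 bits
  H(B) = 0.6004 bits
  H(C) = 1.8789 bits
  H(D) = 2.2363 bits

Ranking: A > D > C > B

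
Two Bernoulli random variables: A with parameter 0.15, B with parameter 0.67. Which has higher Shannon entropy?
B

For binary distributions, entropy is maximized at p=0.5 and decreases as p moves toward 0 or 1.

H(A) = H(0.15) = 0.6098 bits
H(B) = H(0.67) = 0.9149 bits

Distribution B (p=0.67) is closer to uniform (p=0.5), so it has higher entropy.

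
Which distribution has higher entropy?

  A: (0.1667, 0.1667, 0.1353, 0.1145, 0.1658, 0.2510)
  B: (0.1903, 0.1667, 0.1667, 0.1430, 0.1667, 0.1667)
B

Both distributions are close to uniform, making this a harder comparison.

H(A) = 2.5406 bits
H(B) = 2.5801 bits

The distribution closer to uniform has higher entropy.
Answer: B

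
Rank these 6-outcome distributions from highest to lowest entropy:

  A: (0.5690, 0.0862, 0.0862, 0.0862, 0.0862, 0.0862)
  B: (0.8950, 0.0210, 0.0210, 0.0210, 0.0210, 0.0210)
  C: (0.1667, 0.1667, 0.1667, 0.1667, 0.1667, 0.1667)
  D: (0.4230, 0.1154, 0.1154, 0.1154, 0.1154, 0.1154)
C > D > A > B

Key insight: Entropy is maximized by uniform distributions and minimized by concentrated distributions.

Entropies:
  H(A) = 1.9870 bits
  H(B) = 0.7285 bits
  H(C) = 2.5850 bits
  H(D) = 2.3226 bits

Ranking: C > D > A > B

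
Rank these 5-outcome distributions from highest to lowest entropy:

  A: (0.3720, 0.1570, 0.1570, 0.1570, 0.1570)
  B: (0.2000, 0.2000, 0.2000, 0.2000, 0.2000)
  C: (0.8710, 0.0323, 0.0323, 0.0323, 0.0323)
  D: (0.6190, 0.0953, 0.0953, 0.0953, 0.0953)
B > A > D > C

Key insight: Entropy is maximized by uniform distributions and minimized by concentrated distributions.

Entropies:
  H(A) = 2.2082 bits
  H(B) = 2.3219 bits
  H(C) = 0.8127 bits
  H(D) = 1.7207 bits

Ranking: B > A > D > C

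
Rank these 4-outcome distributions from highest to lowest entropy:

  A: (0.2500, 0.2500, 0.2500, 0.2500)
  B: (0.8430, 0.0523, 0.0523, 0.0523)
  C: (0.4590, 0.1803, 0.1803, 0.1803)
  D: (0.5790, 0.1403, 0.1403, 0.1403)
A > C > D > B

Key insight: Entropy is maximized by uniform distributions and minimized by concentrated distributions.

Entropies:
  H(A) = 2.0000 bits
  H(B) = 0.8759 bits
  H(C) = 1.8526 bits
  H(D) = 1.6492 bits

Ranking: A > C > D > B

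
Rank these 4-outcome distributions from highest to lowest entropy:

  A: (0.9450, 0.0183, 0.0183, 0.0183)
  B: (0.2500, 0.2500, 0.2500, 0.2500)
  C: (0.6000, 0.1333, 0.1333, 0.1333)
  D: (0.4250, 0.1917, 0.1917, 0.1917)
B > D > C > A

Key insight: Entropy is maximized by uniform distributions and minimized by concentrated distributions.

Entropies:
  H(A) = 0.3944 bits
  H(B) = 2.0000 bits
  H(C) = 1.6049 bits
  H(D) = 1.8951 bits

Ranking: B > D > C > A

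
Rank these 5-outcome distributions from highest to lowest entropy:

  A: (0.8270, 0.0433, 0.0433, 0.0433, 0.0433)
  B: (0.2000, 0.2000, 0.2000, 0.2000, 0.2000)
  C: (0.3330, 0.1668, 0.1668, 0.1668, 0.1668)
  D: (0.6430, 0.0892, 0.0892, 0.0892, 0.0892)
B > C > D > A

Key insight: Entropy is maximized by uniform distributions and minimized by concentrated distributions.

Entropies:
  H(A) = 1.0105 bits
  H(B) = 2.3219 bits
  H(C) = 2.2520 bits
  H(D) = 1.6542 bits

Ranking: B > C > D > A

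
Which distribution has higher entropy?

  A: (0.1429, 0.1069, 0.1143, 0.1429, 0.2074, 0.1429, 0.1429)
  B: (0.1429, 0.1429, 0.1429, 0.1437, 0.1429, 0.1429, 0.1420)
B

Both distributions are close to uniform, making this a harder comparison.

H(A) = 2.7774 bits
H(B) = 2.8073 bits

The distribution closer to uniform has higher entropy.
Answer: B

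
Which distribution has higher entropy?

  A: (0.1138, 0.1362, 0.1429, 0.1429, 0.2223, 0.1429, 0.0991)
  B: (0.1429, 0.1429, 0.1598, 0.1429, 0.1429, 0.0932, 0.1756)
B

Both distributions are close to uniform, making this a harder comparison.

H(A) = 2.7645 bits
H(B) = 2.7867 bits

The distribution closer to uniform has higher entropy.
Answer: B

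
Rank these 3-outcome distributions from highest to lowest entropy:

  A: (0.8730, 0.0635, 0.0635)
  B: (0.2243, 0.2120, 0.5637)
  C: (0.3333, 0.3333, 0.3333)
C > B > A

Key insight: Entropy is maximized by uniform distributions and minimized by concentrated distributions.

- Uniform distributions have maximum entropy log₂(3) = 1.5850 bits
- The more "peaked" or concentrated a distribution, the lower its entropy

Entropies:
  H(A) = 0.6762 bits
  H(B) = 1.4243 bits
  H(C) = 1.5850 bits

Ranking: C > B > A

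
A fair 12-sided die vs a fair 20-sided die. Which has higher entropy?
20-sided die

Both are uniform distributions; for uniform over n outcomes, H = log₂(n). H(12-sided) = log₂(12) = 3.585 bits and H(20-sided) = log₂(20) = 4.322 bits. More outcomes in a uniform distribution means higher entropy.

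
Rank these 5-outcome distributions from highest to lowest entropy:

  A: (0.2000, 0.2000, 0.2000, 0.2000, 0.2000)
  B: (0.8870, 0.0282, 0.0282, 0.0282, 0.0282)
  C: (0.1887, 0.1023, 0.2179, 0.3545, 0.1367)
A > C > B

Key insight: Entropy is maximized by uniform distributions and minimized by concentrated distributions.

- Uniform distributions have maximum entropy log₂(5) = 2.3219 bits
- The more "peaked" or concentrated a distribution, the lower its entropy

Entropies:
  H(A) = 2.3219 bits
  H(B) = 0.7349 bits
  H(C) = 2.1922 bits

Ranking: A > C > B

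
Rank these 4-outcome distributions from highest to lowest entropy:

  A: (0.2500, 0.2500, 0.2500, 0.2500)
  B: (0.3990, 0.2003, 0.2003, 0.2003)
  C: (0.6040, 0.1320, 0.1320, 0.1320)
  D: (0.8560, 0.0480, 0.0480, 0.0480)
A > B > C > D

Key insight: Entropy is maximized by uniform distributions and minimized by concentrated distributions.

Entropies:
  H(A) = 2.0000 bits
  H(B) = 1.9229 bits
  H(C) = 1.5962 bits
  H(D) = 0.8229 bits

Ranking: A > B > C > D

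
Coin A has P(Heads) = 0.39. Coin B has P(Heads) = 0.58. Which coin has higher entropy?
B

For binary distributions, entropy is maximized at p=0.5 and decreases as p moves toward 0 or 1.

H(A) = H(0.39) = 0.9648 bits
H(B) = H(0.58) = 0.9815 bits

Distribution B (p=0.58) is closer to uniform (p=0.5), so it has higher entropy.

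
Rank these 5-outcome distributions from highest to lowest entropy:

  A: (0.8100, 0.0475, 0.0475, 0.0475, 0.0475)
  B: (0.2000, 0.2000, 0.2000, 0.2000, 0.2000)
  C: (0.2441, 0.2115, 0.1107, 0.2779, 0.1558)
B > C > A

Key insight: Entropy is maximized by uniform distributions and minimized by concentrated distributions.

- Uniform distributions have maximum entropy log₂(5) = 2.3219 bits
- The more "peaked" or concentrated a distribution, the lower its entropy

Entropies:
  H(A) = 1.0815 bits
  H(B) = 2.3219 bits
  H(C) = 2.2534 bits

Ranking: B > C > A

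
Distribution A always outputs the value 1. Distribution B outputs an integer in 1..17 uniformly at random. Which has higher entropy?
B

A is deterministic, so H(A) = 0. B is uniform over 17 outcomes, so H(B) = log₂(17) = 4.087 bits. Any distribution with genuine randomness has higher entropy than a deterministic one.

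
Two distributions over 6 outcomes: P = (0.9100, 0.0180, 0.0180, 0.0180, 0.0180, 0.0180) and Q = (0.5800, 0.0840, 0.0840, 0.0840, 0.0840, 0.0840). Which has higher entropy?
Q

P is highly concentrated on one outcome (91%), making it nearly deterministic. Q spreads its mass more evenly (max 58%). The more spread-out distribution has higher entropy: H(P) ≈ 0.645 bits, H(Q) ≈ 1.957 bits.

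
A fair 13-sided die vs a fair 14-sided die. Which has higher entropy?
14-sided die

Both are uniform distributions; for uniform over n outcomes, H = log₂(n). H(13-sided) = log₂(13) = 3.700 bits and H(14-sided) = log₂(14) = 3.807 bits. More outcomes in a uniform distribution means higher entropy.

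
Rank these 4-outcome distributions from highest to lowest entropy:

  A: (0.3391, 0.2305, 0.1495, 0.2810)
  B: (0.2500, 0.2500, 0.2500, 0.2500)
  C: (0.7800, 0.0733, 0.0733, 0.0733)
B > A > C

Key insight: Entropy is maximized by uniform distributions and minimized by concentrated distributions.

- Uniform distributions have maximum entropy log₂(4) = 2.0000 bits
- The more "peaked" or concentrated a distribution, the lower its entropy

Entropies:
  H(A) = 1.9415 bits
  H(B) = 2.0000 bits
  H(C) = 1.1089 bits

Ranking: B > A > C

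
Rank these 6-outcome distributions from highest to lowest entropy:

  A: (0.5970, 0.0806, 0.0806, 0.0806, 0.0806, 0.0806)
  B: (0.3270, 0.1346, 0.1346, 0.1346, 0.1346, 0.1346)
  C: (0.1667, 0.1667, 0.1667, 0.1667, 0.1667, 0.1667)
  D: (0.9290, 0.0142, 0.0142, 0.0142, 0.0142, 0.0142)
C > B > A > D

Key insight: Entropy is maximized by uniform distributions and minimized by concentrated distributions.

Entropies:
  H(A) = 1.9084 bits
  H(B) = 2.4745 bits
  H(C) = 2.5850 bits
  H(D) = 0.5345 bits

Ranking: C > B > A > D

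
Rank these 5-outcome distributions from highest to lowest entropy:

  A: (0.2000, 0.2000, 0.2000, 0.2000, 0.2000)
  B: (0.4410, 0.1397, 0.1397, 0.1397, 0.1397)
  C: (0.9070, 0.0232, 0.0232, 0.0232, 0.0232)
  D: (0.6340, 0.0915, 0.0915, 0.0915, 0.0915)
A > B > D > C

Key insight: Entropy is maximized by uniform distributions and minimized by concentrated distributions.

Entropies:
  H(A) = 2.3219 bits
  H(B) = 2.1079 bits
  H(C) = 0.6324 bits
  H(D) = 1.6796 bits

Ranking: A > B > D > C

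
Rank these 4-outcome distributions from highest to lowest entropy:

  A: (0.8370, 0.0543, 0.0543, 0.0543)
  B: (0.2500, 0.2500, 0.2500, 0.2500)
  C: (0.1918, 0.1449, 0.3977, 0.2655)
B > C > A

Key insight: Entropy is maximized by uniform distributions and minimized by concentrated distributions.

- Uniform distributions have maximum entropy log₂(4) = 2.0000 bits
- The more "peaked" or concentrated a distribution, the lower its entropy

Entropies:
  H(A) = 0.8998 bits
  H(B) = 2.0000 bits
  H(C) = 1.8978 bits

Ranking: B > C > A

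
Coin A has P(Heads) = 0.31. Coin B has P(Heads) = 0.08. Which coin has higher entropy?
A

For binary distributions, entropy is maximized at p=0.5 and decreases as p moves toward 0 or 1.

H(A) = H(0.31) = 0.8932 bits
H(B) = H(0.08) = 0.4022 bits

Distribution A (p=0.31) is closer to uniform (p=0.5), so it has higher entropy.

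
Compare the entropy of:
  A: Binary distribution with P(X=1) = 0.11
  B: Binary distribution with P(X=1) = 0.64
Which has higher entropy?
B

For binary distributions, entropy is maximized at p=0.5 and decreases as p moves toward 0 or 1.

H(A) = H(0.11) = 0.4999 bits
H(B) = H(0.64) = 0.9427 bits

Distribution B (p=0.64) is closer to uniform (p=0.5), so it has higher entropy.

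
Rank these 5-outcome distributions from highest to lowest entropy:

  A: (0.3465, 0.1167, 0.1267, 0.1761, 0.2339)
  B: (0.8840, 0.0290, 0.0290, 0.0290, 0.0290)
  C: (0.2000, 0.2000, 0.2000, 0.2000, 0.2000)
C > A > B

Key insight: Entropy is maximized by uniform distributions and minimized by concentrated distributions.

- Uniform distributions have maximum entropy log₂(5) = 2.3219 bits
- The more "peaked" or concentrated a distribution, the lower its entropy

Entropies:
  H(A) = 2.2007 bits
  H(B) = 0.7498 bits
  H(C) = 2.3219 bits

Ranking: C > A > B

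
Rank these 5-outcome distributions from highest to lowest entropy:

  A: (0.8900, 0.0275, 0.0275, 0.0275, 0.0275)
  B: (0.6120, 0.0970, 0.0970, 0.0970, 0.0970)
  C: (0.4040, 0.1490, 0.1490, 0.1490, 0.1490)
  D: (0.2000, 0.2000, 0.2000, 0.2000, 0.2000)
D > C > B > A

Key insight: Entropy is maximized by uniform distributions and minimized by concentrated distributions.

Entropies:
  H(A) = 0.7199 bits
  H(B) = 1.7395 bits
  H(C) = 2.1652 bits
  H(D) = 2.3219 bits

Ranking: D > C > B > A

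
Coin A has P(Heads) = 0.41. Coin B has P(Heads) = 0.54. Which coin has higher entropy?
B

For binary distributions, entropy is maximized at p=0.5 and decreases as p moves toward 0 or 1.

H(A) = H(0.41) = 0.9765 bits
H(B) = H(0.54) = 0.9954 bits

Distribution B (p=0.54) is closer to uniform (p=0.5), so it has higher entropy.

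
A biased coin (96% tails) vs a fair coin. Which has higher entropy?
Fair coin

The fair coin is uniform (p=0.5), maximizing binary entropy at 1 bit. The biased coin has H(0.96) ≈ 0.242 bits — its outcome is more predictable, so its entropy is lower.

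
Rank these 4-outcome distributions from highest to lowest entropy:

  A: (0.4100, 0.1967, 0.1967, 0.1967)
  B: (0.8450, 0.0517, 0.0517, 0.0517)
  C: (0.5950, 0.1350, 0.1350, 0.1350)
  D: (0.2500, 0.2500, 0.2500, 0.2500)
D > A > C > B

Key insight: Entropy is maximized by uniform distributions and minimized by concentrated distributions.

Entropies:
  H(A) = 1.9116 bits
  H(B) = 0.8679 bits
  H(C) = 1.6157 bits
  H(D) = 2.0000 bits

Ranking: D > A > C > B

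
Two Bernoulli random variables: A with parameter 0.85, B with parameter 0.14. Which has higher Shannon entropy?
A

For binary distributions, entropy is maximized at p=0.5 and decreases as p moves toward 0 or 1.

H(A) = H(0.85) = 0.6098 bits
H(B) = H(0.14) = 0.5842 bits

Distribution A (p=0.85) is closer to uniform (p=0.5), so it has higher entropy.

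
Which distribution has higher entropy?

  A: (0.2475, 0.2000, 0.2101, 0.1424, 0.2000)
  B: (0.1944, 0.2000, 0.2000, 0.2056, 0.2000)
B

Both distributions are close to uniform, making this a harder comparison.

H(A) = 2.3007 bits
H(B) = 2.3217 bits

The distribution closer to uniform has higher entropy.
Answer: B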